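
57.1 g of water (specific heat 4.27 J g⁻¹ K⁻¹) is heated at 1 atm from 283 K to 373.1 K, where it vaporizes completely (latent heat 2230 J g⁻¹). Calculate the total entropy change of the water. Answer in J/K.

ΔS = 409 J/K

Warming step: ΔS₁ = m c ln(T_tr/T_i) = 57.1 × 4.27 × ln(373.1/283) = 67.39 J/K.
Phase change: ΔS₂ = +mL/T_tr = 57.1 × 2230 / 373.1 = 341.3 J/K.
ΔS_total = (67.39) + (341.3) = 409 J/K.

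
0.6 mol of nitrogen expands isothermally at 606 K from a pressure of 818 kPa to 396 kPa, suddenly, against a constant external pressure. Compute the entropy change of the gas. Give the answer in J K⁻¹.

ΔS_gas = 3.62 J/K

Entropy is a state function, so ΔS_gas depends only on the end states.
For an isothermal ideal gas ΔS_gas = nR ln(P₁/P₂) = 0.6 × 8.314 × ln(818/396) = 3.62 J/K.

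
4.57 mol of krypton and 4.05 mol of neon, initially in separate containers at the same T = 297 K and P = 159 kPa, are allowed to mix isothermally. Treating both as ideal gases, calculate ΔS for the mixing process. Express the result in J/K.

Mole fractions: x_A = 4.57/8.62 = 0.53, x_B = 0.47.
ΔS_mix = −R(n_A ln x_A + n_B ln x_B) = −8.314 × (4.57 ln 0.53 + 4.05 ln 0.47) = 49.5 J/K.

ΔS_mix = 49.5 J/K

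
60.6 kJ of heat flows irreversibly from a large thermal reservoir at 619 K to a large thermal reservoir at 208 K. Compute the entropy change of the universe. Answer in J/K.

ΔS_total = 193 J/K

ΔS_hot = −Q/T_H = −60600/619 = -97.9 J/K and ΔS_cold = +Q/T_C = 60600/208 = 291.3 J/K.
ΔS_total = -97.9 + 291.3 = 193 J/K, positive as the second law requires.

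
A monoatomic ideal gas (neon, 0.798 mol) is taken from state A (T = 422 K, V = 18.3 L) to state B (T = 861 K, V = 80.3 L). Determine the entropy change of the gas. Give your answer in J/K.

ΔS = 16.9 J/K

Entropy is a state function: ΔS = nC_V ln(T₂/T₁) + nR ln(V₂/V₁), with C_V = 3R/2 = 12.47 J mol⁻¹ K⁻¹ for a monoatomic ideal gas.
ΔS = 0.798 × [12.47 × ln(861/422) + 8.314 × ln(80.3/18.3)] = 16.9 J/K.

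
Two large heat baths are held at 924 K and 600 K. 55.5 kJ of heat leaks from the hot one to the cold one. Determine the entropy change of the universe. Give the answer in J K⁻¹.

ΔS_total = 32.4 J/K

ΔS_hot = −Q/T_H = −55500/924 = -60.06 J/K and ΔS_cold = +Q/T_C = 55500/600 = 92.5 J/K.
ΔS_total = -60.06 + 92.5 = 32.4 J/K, positive as the second law requires.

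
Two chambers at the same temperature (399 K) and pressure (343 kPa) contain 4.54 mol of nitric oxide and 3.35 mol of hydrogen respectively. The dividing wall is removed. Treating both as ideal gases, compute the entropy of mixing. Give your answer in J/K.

ΔS_mix = 44.7 J/K

Mole fractions: x_A = 4.54/7.89 = 0.575, x_B = 0.425.
ΔS_mix = −R(n_A ln x_A + n_B ln x_B) = −8.314 × (4.54 ln 0.575 + 3.35 ln 0.425) = 44.7 J/K.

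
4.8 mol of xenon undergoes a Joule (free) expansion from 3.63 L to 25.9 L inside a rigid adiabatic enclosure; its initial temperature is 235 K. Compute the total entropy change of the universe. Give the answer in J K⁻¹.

ΔS_universe = 78.4 J/K

No heat is exchanged and no work is done, so the ideal-gas temperature stays constant.
Entropy is a state function; using a reversible isothermal path, ΔS_gas = nR ln(V₂/V₁) = 4.8 × 8.314 × ln(25.9/3.63) = 78.4 J/K.
The insulated surroundings exchange no heat, so ΔS_surr = 0 and ΔS_universe = ΔS_gas.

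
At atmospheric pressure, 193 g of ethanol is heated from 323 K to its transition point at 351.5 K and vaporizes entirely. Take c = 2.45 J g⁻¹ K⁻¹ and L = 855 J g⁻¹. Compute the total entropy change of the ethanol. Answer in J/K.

Warming step: ΔS₁ = m c ln(T_tr/T_i) = 193 × 2.45 × ln(351.5/323) = 39.98 J/K.
Phase change: ΔS₂ = +mL/T_tr = 193 × 855 / 351.5 = 469.5 J/K.
ΔS_total = (39.98) + (469.5) = 509 J/K.

ΔS = 509 J/K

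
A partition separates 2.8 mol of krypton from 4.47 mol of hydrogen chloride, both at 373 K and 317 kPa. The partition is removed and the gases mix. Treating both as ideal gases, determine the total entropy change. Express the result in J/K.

ΔS_mix = 40.3 J/K

Mole fractions: x_A = 2.8/7.27 = 0.385, x_B = 0.615.
ΔS_mix = −R(n_A ln x_A + n_B ln x_B) = −8.314 × (2.8 ln 0.385 + 4.47 ln 0.615) = 40.3 J/K.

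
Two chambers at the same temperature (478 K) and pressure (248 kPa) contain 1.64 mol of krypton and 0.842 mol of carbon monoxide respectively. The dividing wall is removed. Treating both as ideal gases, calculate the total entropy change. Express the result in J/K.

ΔS_mix = 13.2 J/K

Mole fractions: x_A = 1.64/2.48 = 0.661, x_B = 0.339.
ΔS_mix = −R(n_A ln x_A + n_B ln x_B) = −8.314 × (1.64 ln 0.661 + 0.842 ln 0.339) = 13.2 J/K.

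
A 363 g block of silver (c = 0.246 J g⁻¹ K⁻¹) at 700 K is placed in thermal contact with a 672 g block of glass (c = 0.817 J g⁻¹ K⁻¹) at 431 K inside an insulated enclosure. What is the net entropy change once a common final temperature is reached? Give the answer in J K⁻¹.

ΔS_total = 10.1 J/K

Energy balance: T_f = (m₁c₁T₁ + m₂c₂T₂)/(m₁c₁ + m₂c₂) = 468.63 K.
ΔS₁ = m₁c₁ ln(T_f/T₁) = 89.298 × ln(468.63/700) = -35.83 J/K.
ΔS₂ = m₂c₂ ln(T_f/T₂) = 549.024 × ln(468.63/431) = 45.96 J/K.
ΔS_total = -35.83 + 45.96 = 10.1 J/K.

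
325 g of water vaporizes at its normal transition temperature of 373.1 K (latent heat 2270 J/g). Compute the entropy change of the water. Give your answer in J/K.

ΔS = 1980 J/K

Heat absorbed by the substance: Q = mL = 325 × 2270 = 737750 J.
At constant T, ΔS = Q_rev/T = 737750 / 373.1 = 1980 J/K.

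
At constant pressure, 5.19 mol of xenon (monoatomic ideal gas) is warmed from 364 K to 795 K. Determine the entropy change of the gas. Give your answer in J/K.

At constant pressure, ΔS = nC_p ln(T₂/T₁) with C_p = 5R/2 = 20.79 J mol⁻¹ K⁻¹.
ΔS = 5.19 × 20.79 × ln(795/364) = 84.3 J/K.

ΔS = 84.3 J/K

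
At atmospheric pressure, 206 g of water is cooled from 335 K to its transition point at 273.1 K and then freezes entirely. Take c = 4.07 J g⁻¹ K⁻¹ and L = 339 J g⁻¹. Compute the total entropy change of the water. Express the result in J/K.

ΔS = -427 J/K

Cooling step: ΔS₁ = m c ln(T_tr/T_i) = 206 × 4.07 × ln(273.1/335) = -171.3 J/K.
Phase change: ΔS₂ = −mL/T_tr = −206 × 339 / 273.1 = -255.7 J/K.
ΔS_total = (-171.3) + (-255.7) = -427 J/K.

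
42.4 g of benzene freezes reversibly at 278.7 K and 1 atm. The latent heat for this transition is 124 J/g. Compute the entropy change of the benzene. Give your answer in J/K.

ΔS = -18.9 J/K

Heat released by the substance: Q = −mL = −42.4 × 124 = −5257.6 J.
At constant T, ΔS = Q_rev/T = −5257.6 / 278.7 = -18.9 J/K.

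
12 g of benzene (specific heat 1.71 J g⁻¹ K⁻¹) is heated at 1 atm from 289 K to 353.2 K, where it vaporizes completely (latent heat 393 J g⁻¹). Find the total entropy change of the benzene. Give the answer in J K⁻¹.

Warming step: ΔS₁ = m c ln(T_tr/T_i) = 12 × 1.71 × ln(353.2/289) = 4.116 J/K.
Phase change: ΔS₂ = +mL/T_tr = 12 × 393 / 353.2 = 13.35 J/K.
ΔS_total = (4.116) + (13.35) = 17.5 J/K.

ΔS = 17.5 J/K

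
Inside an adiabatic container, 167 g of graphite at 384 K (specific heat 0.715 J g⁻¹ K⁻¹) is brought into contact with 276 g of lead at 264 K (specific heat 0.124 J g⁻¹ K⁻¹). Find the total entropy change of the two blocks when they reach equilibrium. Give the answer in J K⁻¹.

ΔS_total = 1.74 J/K

Energy balance: T_f = (m₁c₁T₁ + m₂c₂T₂)/(m₁c₁ + m₂c₂) = 357.27 K.
ΔS₁ = m₁c₁ ln(T_f/T₁) = 119.405 × ln(357.27/384) = -8.616 J/K.
ΔS₂ = m₂c₂ ln(T_f/T₂) = 34.224 × ln(357.27/264) = 10.354 J/K.
ΔS_total = -8.616 + 10.354 = 1.74 J/K.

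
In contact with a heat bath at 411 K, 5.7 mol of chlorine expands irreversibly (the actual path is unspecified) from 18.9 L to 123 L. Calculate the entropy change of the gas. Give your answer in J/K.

ΔS_gas = 88.8 J/K

Entropy is a state function, so ΔS_gas depends only on the end states.
For an isothermal ideal gas ΔS_gas = nR ln(V₂/V₁) = 5.7 × 8.314 × ln(123/18.9) = 88.8 J/K.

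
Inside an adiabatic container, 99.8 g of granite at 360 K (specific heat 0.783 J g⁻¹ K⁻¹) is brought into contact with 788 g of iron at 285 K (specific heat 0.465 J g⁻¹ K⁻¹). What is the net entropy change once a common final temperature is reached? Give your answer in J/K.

ΔS_total = 1.85 J/K

Energy balance: T_f = (m₁c₁T₁ + m₂c₂T₂)/(m₁c₁ + m₂c₂) = 298.18 K.
ΔS₁ = m₁c₁ ln(T_f/T₁) = 78.1434 × ln(298.18/360) = -14.72 J/K.
ΔS₂ = m₂c₂ ln(T_f/T₂) = 366.42 × ln(298.18/285) = 16.57 J/K.
ΔS_total = -14.72 + 16.57 = 1.85 J/K.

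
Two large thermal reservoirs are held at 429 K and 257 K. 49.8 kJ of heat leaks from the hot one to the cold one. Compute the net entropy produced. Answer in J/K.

ΔS_hot = −Q/T_H = −49800/429 = -116.1 J/K and ΔS_cold = +Q/T_C = 49800/257 = 193.8 J/K.
ΔS_total = -116.1 + 193.8 = 77.7 J/K, positive as the second law requires.

ΔS_total = 77.7 J/K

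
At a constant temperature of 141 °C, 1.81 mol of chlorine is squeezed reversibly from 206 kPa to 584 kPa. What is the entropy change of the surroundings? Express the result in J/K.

For an isothermal ideal gas ΔS_gas = nR ln(P₁/P₂) = 1.81 × 8.314 × ln(206/584) = -15.7 J/K.
The process is reversible, so ΔS_surr = −ΔS_gas = 15.7 J/K and ΔS_universe = 0.

ΔS_surr = 15.7 J/K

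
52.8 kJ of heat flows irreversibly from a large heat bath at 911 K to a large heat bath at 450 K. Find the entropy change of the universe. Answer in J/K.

ΔS_hot = −Q/T_H = −52800/911 = -57.958 J/K and ΔS_cold = +Q/T_C = 52800/450 = 117.33 J/K.
ΔS_total = -57.958 + 117.33 = 59.4 J/K, positive as the second law requires.

ΔS_total = 59.4 J/K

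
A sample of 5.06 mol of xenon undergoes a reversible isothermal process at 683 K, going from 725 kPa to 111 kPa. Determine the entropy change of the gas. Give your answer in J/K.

ΔS_gas = 78.9 J/K

For an isothermal ideal gas ΔS_gas = nR ln(P₁/P₂) = 5.06 × 8.314 × ln(725/111) = 78.9 J/K.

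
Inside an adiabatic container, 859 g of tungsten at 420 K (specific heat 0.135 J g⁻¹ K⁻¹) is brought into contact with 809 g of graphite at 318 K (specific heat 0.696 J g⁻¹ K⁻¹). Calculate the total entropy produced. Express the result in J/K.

ΔS_total = 3.95 J/K

Energy balance: T_f = (m₁c₁T₁ + m₂c₂T₂)/(m₁c₁ + m₂c₂) = 335.42 K.
ΔS₁ = m₁c₁ ln(T_f/T₁) = 115.965 × ln(335.42/420) = -26.08 J/K.
ΔS₂ = m₂c₂ ln(T_f/T₂) = 563.064 × ln(335.42/318) = 30.03 J/K.
ΔS_total = -26.08 + 30.03 = 3.95 J/K.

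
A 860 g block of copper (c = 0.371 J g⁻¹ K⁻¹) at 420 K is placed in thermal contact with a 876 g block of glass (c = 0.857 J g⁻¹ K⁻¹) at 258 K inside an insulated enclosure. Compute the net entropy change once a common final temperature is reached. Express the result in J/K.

ΔS_total = 28.2 J/K

Energy balance: T_f = (m₁c₁T₁ + m₂c₂T₂)/(m₁c₁ + m₂c₂) = 306.32 K.
ΔS₁ = m₁c₁ ln(T_f/T₁) = 319.06 × ln(306.32/420) = -100.7 J/K.
ΔS₂ = m₂c₂ ln(T_f/T₂) = 750.732 × ln(306.32/258) = 128.9 J/K.
ΔS_total = -100.7 + 128.9 = 28.2 J/K.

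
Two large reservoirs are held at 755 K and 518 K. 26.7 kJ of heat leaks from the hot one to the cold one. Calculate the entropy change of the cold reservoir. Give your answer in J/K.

ΔS_cold = 51.5 J/K

The cold reservoir gains heat Q, so ΔS_cold = +Q/T_C = 26700/518 = 51.5 J/K.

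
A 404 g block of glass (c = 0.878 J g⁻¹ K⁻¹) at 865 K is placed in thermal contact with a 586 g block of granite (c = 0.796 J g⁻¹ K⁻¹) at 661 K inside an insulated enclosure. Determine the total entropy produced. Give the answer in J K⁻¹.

Energy balance: T_f = (m₁c₁T₁ + m₂c₂T₂)/(m₁c₁ + m₂c₂) = 749.12 K.
ΔS₁ = m₁c₁ ln(T_f/T₁) = 354.712 × ln(749.12/865) = -51.018 J/K.
ΔS₂ = m₂c₂ ln(T_f/T₂) = 466.456 × ln(749.12/661) = 58.375 J/K.
ΔS_total = -51.018 + 58.375 = 7.36 J/K.

ΔS_total = 7.36 J/K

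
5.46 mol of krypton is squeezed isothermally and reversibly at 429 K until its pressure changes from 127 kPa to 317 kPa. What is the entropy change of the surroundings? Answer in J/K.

For an isothermal ideal gas ΔS_gas = nR ln(P₁/P₂) = 5.46 × 8.314 × ln(127/317) = -41.5 J/K.
The process is reversible, so ΔS_surr = −ΔS_gas = 41.5 J/K and ΔS_universe = 0.

ΔS_surr = 41.5 J/K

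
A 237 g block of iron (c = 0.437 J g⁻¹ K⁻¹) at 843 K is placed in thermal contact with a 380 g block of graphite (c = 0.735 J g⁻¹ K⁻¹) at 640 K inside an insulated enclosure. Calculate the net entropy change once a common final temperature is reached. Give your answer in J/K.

Energy balance: T_f = (m₁c₁T₁ + m₂c₂T₂)/(m₁c₁ + m₂c₂) = 694.91 K.
ΔS₁ = m₁c₁ ln(T_f/T₁) = 103.569 × ln(694.91/843) = -20.01 J/K.
ΔS₂ = m₂c₂ ln(T_f/T₂) = 279.3 × ln(694.91/640) = 22.99 J/K.
ΔS_total = -20.01 + 22.99 = 2.98 J/K.

ΔS_total = 2.98 J/K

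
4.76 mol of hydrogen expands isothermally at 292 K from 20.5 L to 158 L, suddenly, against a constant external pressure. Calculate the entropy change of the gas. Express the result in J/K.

Entropy is a state function, so ΔS_gas depends only on the end states.
For an isothermal ideal gas ΔS_gas = nR ln(V₂/V₁) = 4.76 × 8.314 × ln(158/20.5) = 80.8 J/K.

ΔS_gas = 80.8 J/K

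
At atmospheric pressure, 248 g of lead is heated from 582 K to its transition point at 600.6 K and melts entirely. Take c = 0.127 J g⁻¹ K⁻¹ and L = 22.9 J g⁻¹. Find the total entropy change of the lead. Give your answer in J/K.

Warming step: ΔS₁ = m c ln(T_tr/T_i) = 248 × 0.127 × ln(600.6/582) = 0.9908 J/K.
Phase change: ΔS₂ = +mL/T_tr = 248 × 22.9 / 600.6 = 9.456 J/K.
ΔS_total = (0.9908) + (9.456) = 10.4 J/K.

ΔS = 10.4 J/K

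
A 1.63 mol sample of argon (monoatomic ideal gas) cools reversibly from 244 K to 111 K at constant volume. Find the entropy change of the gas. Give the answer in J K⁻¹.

ΔS = -16 J/K

At constant volume, ΔS = nC_V ln(T₂/T₁) with C_V = 3R/2 = 12.47 J mol⁻¹ K⁻¹.
ΔS = 1.63 × 12.47 × ln(111/244) = -16 J/K.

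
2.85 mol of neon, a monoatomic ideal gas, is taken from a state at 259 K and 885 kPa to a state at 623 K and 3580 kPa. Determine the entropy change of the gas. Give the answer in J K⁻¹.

ΔS = 18.9 J/K

ΔS = nC_p ln(T₂/T₁) − nR ln(P₂/P₁), with C_p = 5R/2 = 20.79 J mol⁻¹ K⁻¹ for a monoatomic ideal gas.
ΔS = 2.85 × [20.79 × ln(623/259) − 8.314 × ln(3580/885)] = 18.9 J/K.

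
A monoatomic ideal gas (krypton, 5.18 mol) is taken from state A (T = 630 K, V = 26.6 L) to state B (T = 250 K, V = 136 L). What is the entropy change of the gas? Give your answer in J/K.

ΔS = 10.6 J/K

Entropy is a state function: ΔS = nC_V ln(T₂/T₁) + nR ln(V₂/V₁), with C_V = 3R/2 = 12.47 J mol⁻¹ K⁻¹ for a monoatomic ideal gas.
ΔS = 5.18 × [12.47 × ln(250/630) + 8.314 × ln(136/26.6)] = 10.6 J/K.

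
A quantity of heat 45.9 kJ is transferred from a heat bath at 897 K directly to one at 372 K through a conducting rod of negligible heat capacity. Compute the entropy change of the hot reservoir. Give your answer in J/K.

The hot reservoir loses heat Q, so ΔS_hot = −Q/T_H = −45900/897 = -51.2 J/K.

ΔS_hot = -51.2 J/K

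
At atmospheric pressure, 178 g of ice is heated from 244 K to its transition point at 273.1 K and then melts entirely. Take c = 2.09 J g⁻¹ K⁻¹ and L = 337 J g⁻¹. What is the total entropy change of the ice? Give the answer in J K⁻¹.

ΔS = 262 J/K

Warming step: ΔS₁ = m c ln(T_tr/T_i) = 178 × 2.09 × ln(273.1/244) = 41.92 J/K.
Phase change: ΔS₂ = +mL/T_tr = 178 × 337 / 273.1 = 219.6 J/K.
ΔS_total = (41.92) + (219.6) = 262 J/K.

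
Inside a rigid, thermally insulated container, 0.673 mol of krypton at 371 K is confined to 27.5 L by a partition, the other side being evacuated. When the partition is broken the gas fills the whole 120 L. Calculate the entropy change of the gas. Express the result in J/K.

For an ideal gas in free expansion Q = 0 and W = 0, so T is unchanged.
Entropy is a state function; using a reversible isothermal path, ΔS_gas = nR ln(V₂/V₁) = 0.673 × 8.314 × ln(120/27.5) = 8.24 J/K.

ΔS_gas = 8.24 J/K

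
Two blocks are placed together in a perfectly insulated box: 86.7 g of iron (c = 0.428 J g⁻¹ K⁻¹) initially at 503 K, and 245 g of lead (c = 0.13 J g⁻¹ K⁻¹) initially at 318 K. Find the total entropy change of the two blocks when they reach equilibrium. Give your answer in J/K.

ΔS_total = 1.77 J/K

Energy balance: T_f = (m₁c₁T₁ + m₂c₂T₂)/(m₁c₁ + m₂c₂) = 417.55 K.
ΔS₁ = m₁c₁ ln(T_f/T₁) = 37.1076 × ln(417.55/503) = -6.909 J/K.
ΔS₂ = m₂c₂ ln(T_f/T₂) = 31.85 × ln(417.55/318) = 8.675 J/K.
ΔS_total = -6.909 + 8.675 = 1.77 J/K.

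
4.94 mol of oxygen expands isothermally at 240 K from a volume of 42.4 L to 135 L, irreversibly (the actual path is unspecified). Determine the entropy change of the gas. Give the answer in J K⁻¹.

ΔS_gas = 47.6 J/K

Entropy is a state function, so ΔS_gas depends only on the end states.
For an isothermal ideal gas ΔS_gas = nR ln(V₂/V₁) = 4.94 × 8.314 × ln(135/42.4) = 47.6 J/K.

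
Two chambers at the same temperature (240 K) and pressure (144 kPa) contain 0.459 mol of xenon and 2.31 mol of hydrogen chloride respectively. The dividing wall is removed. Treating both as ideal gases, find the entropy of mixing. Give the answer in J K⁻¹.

Mole fractions: x_A = 0.459/2.77 = 0.166, x_B = 0.834.
ΔS_mix = −R(n_A ln x_A + n_B ln x_B) = −8.314 × (0.459 ln 0.166 + 2.31 ln 0.834) = 10.3 J/K.

ΔS_mix = 10.3 J/K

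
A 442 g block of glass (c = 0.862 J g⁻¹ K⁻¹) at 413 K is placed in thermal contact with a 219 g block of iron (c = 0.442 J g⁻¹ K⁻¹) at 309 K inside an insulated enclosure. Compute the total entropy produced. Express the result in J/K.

ΔS_total = 3.06 J/K

Energy balance: T_f = (m₁c₁T₁ + m₂c₂T₂)/(m₁c₁ + m₂c₂) = 391.93 K.
ΔS₁ = m₁c₁ ln(T_f/T₁) = 381.004 × ln(391.93/413) = -19.95 J/K.
ΔS₂ = m₂c₂ ln(T_f/T₂) = 96.798 × ln(391.93/309) = 23.01 J/K.
ΔS_total = -19.95 + 23.01 = 3.06 J/K.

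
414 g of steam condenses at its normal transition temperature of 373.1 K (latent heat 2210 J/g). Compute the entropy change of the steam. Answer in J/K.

ΔS = -2450 J/K

Heat released by the substance: Q = −mL = −414 × 2210 = −914940 J.
At constant T, ΔS = Q_rev/T = −914940 / 373.1 = -2450 J/K.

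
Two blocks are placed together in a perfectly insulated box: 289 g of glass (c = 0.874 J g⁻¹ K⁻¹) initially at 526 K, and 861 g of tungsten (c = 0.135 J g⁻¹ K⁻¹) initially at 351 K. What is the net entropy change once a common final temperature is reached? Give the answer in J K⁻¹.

ΔS_total = 6.17 J/K

Energy balance: T_f = (m₁c₁T₁ + m₂c₂T₂)/(m₁c₁ + m₂c₂) = 470.85 K.
ΔS₁ = m₁c₁ ln(T_f/T₁) = 252.586 × ln(470.85/526) = -27.978 J/K.
ΔS₂ = m₂c₂ ln(T_f/T₂) = 116.235 × ln(470.85/351) = 34.144 J/K.
ΔS_total = -27.978 + 34.144 = 6.17 J/K.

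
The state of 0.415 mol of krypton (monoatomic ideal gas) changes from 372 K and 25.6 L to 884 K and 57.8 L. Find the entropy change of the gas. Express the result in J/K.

ΔS = 7.29 J/K

Entropy is a state function: ΔS = nC_V ln(T₂/T₁) + nR ln(V₂/V₁), with C_V = 3R/2 = 12.47 J mol⁻¹ K⁻¹ for a monoatomic ideal gas.
ΔS = 0.415 × [12.47 × ln(884/372) + 8.314 × ln(57.8/25.6)] = 7.29 J/K.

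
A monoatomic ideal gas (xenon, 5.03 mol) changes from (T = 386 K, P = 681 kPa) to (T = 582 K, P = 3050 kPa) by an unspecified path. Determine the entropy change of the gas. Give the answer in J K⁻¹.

ΔS = -19.8 J/K

ΔS = nC_p ln(T₂/T₁) − nR ln(P₂/P₁), with C_p = 5R/2 = 20.79 J mol⁻¹ K⁻¹ for a monoatomic ideal gas.
ΔS = 5.03 × [20.79 × ln(582/386) − 8.314 × ln(3050/681)] = -19.8 J/K.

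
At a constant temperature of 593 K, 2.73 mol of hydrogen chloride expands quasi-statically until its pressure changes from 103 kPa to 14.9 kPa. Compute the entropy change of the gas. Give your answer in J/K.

For an isothermal ideal gas ΔS_gas = nR ln(P₁/P₂) = 2.73 × 8.314 × ln(103/14.9) = 43.9 J/K.

ΔS_gas = 43.9 J/K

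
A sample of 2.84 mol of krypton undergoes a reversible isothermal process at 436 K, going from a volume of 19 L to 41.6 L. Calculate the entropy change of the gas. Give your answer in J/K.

ΔS_gas = 18.5 J/K

For an isothermal ideal gas ΔS_gas = nR ln(V₂/V₁) = 2.84 × 8.314 × ln(41.6/19) = 18.5 J/K.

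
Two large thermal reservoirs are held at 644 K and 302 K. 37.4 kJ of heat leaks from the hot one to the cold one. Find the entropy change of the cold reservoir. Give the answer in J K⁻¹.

ΔS_cold = 124 J/K

The cold reservoir gains heat Q, so ΔS_cold = +Q/T_C = 37400/302 = 124 J/K.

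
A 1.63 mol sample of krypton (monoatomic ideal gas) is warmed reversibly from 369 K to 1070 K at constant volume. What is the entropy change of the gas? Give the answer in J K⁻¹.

ΔS = 21.6 J/K

At constant volume, ΔS = nC_V ln(T₂/T₁) with C_V = 3R/2 = 12.47 J mol⁻¹ K⁻¹.
ΔS = 1.63 × 12.47 × ln(1070/369) = 21.6 J/K.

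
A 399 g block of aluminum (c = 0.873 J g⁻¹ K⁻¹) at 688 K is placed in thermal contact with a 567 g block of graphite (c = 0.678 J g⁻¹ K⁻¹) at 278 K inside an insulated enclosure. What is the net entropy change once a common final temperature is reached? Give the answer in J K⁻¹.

ΔS_total = 73.6 J/K

Energy balance: T_f = (m₁c₁T₁ + m₂c₂T₂)/(m₁c₁ + m₂c₂) = 472.9 K.
ΔS₁ = m₁c₁ ln(T_f/T₁) = 348.327 × ln(472.9/688) = -130.6 J/K.
ΔS₂ = m₂c₂ ln(T_f/T₂) = 384.426 × ln(472.9/278) = 204.2 J/K.
ΔS_total = -130.6 + 204.2 = 73.6 J/K.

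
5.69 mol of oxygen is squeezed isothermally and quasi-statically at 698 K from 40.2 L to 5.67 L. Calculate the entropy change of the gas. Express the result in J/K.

ΔS_gas = -92.7 J/K

For an isothermal ideal gas ΔS_gas = nR ln(V₂/V₁) = 5.69 × 8.314 × ln(5.67/40.2) = -92.7 J/K.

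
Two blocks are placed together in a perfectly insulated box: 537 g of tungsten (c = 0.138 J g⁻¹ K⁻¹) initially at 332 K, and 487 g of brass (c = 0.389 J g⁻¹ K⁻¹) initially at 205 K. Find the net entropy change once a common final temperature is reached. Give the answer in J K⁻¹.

ΔS_total = 6.59 J/K

Energy balance: T_f = (m₁c₁T₁ + m₂c₂T₂)/(m₁c₁ + m₂c₂) = 240.71 K.
ΔS₁ = m₁c₁ ln(T_f/T₁) = 74.106 × ln(240.71/332) = -23.83 J/K.
ΔS₂ = m₂c₂ ln(T_f/T₂) = 189.443 × ln(240.71/205) = 30.42 J/K.
ΔS_total = -23.83 + 30.42 = 6.59 J/K.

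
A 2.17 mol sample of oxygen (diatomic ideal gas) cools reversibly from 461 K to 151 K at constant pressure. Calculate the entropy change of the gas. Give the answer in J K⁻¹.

At constant pressure, ΔS = nC_p ln(T₂/T₁) with C_p = 7R/2 = 29.1 J mol⁻¹ K⁻¹.
ΔS = 2.17 × 29.1 × ln(151/461) = -70.5 J/K.

ΔS = -70.5 J/K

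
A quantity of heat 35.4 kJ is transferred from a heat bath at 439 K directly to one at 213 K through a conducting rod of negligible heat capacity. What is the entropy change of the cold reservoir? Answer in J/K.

The cold reservoir gains heat Q, so ΔS_cold = +Q/T_C = 35400/213 = 166 J/K.

ΔS_cold = 166 J/K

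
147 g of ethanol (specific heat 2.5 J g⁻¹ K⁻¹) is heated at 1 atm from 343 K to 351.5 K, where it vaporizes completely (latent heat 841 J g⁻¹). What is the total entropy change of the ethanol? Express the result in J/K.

ΔS = 361 J/K

Warming step: ΔS₁ = m c ln(T_tr/T_i) = 147 × 2.5 × ln(351.5/343) = 8.996 J/K.
Phase change: ΔS₂ = +mL/T_tr = 147 × 841 / 351.5 = 351.7 J/K.
ΔS_total = (8.996) + (351.7) = 361 J/K.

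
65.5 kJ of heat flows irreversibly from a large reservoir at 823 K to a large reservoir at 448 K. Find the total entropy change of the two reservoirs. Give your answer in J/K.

ΔS_total = 66.6 J/K

ΔS_hot = −Q/T_H = −65500/823 = -79.59 J/K and ΔS_cold = +Q/T_C = 65500/448 = 146.2 J/K.
ΔS_total = -79.59 + 146.2 = 66.6 J/K, positive as the second law requires.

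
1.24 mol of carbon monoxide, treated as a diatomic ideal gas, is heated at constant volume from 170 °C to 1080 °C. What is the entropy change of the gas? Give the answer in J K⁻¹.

In kelvin: T₁ = 443.15 K, T₂ = 1353.15 K. At constant volume, ΔS = nC_V ln(T₂/T₁) with C_V = 5R/2 = 20.79 J mol⁻¹ K⁻¹.
ΔS = 1.24 × 20.79 × ln(1353.15/443.15) = 28.8 J/K.

ΔS = 28.8 J/K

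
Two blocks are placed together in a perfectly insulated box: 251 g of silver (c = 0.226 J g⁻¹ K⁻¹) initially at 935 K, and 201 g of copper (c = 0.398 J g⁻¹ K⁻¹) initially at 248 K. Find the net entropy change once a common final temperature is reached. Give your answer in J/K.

ΔS_total = 29.3 J/K

Energy balance: T_f = (m₁c₁T₁ + m₂c₂T₂)/(m₁c₁ + m₂c₂) = 533.03 K.
ΔS₁ = m₁c₁ ln(T_f/T₁) = 56.726 × ln(533.03/935) = -31.88 J/K.
ΔS₂ = m₂c₂ ln(T_f/T₂) = 79.998 × ln(533.03/248) = 61.21 J/K.
ΔS_total = -31.88 + 61.21 = 29.3 J/K.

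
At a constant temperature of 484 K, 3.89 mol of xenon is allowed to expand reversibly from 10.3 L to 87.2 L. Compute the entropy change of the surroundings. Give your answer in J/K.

ΔS_surr = -69.1 J/K

For an isothermal ideal gas ΔS_gas = nR ln(V₂/V₁) = 3.89 × 8.314 × ln(87.2/10.3) = 69.1 J/K.
The process is reversible, so ΔS_surr = −ΔS_gas = -69.1 J/K and ΔS_universe = 0.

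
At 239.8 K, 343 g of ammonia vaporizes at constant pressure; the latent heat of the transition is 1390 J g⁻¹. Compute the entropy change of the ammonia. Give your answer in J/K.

Heat absorbed by the substance: Q = mL = 343 × 1390 = 476770 J.
At constant T, ΔS = Q_rev/T = 476770 / 239.8 = 1990 J/K.

ΔS = 1990 J/K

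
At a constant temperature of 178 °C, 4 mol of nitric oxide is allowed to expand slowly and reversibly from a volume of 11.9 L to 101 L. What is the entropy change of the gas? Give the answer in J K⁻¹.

ΔS_gas = 71.1 J/K

For an isothermal ideal gas ΔS_gas = nR ln(V₂/V₁) = 4 × 8.314 × ln(101/11.9) = 71.1 J/K.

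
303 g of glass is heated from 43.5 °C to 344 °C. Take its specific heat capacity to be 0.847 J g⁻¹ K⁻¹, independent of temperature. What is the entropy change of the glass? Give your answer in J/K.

ΔS = 171 J/K

In kelvin: T₁ = 316.65 K, T₂ = 617.15 K. ΔS = ∫dQ_rev/T = m c ln(T₂/T₁) = 303 × 0.847 × ln(617.15/316.65) = 171 J/K.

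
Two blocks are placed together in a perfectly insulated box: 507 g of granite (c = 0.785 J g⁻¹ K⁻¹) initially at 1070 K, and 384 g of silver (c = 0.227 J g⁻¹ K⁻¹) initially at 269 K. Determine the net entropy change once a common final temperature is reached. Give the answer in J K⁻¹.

Energy balance: T_f = (m₁c₁T₁ + m₂c₂T₂)/(m₁c₁ + m₂c₂) = 926.09 K.
ΔS₁ = m₁c₁ ln(T_f/T₁) = 397.995 × ln(926.09/1070) = -57.49 J/K.
ΔS₂ = m₂c₂ ln(T_f/T₂) = 87.168 × ln(926.09/269) = 107.8 J/K.
ΔS_total = -57.49 + 107.8 = 50.3 J/K.

ΔS_total = 50.3 J/K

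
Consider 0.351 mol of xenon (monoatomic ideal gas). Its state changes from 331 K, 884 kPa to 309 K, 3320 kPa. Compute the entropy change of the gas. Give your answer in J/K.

ΔS = -4.36 J/K

ΔS = nC_p ln(T₂/T₁) − nR ln(P₂/P₁), with C_p = 5R/2 = 20.79 J mol⁻¹ K⁻¹ for a monoatomic ideal gas.
ΔS = 0.351 × [20.79 × ln(309/331) − 8.314 × ln(3320/884)] = -4.36 J/K.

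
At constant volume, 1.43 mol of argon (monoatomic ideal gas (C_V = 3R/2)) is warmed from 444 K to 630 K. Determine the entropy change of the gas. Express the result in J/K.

At constant volume, ΔS = nC_V ln(T₂/T₁) with C_V = 3R/2 = 12.47 J mol⁻¹ K⁻¹.
ΔS = 1.43 × 12.47 × ln(630/444) = 6.24 J/K.

ΔS = 6.24 J/K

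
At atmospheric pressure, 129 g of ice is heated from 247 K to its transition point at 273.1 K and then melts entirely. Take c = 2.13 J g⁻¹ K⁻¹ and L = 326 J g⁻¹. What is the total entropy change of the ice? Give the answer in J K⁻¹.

Warming step: ΔS₁ = m c ln(T_tr/T_i) = 129 × 2.13 × ln(273.1/247) = 27.6 J/K.
Phase change: ΔS₂ = +mL/T_tr = 129 × 326 / 273.1 = 154 J/K.
ΔS_total = (27.6) + (154) = 182 J/K.

ΔS = 182 J/K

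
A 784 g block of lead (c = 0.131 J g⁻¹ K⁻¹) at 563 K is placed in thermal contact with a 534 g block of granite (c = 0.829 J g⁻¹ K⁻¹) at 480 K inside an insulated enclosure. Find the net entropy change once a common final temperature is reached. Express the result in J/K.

ΔS_total = 1.1 J/K

Energy balance: T_f = (m₁c₁T₁ + m₂c₂T₂)/(m₁c₁ + m₂c₂) = 495.63 K.
ΔS₁ = m₁c₁ ln(T_f/T₁) = 102.704 × ln(495.63/563) = -13.09 J/K.
ΔS₂ = m₂c₂ ln(T_f/T₂) = 442.686 × ln(495.63/480) = 14.19 J/K.
ΔS_total = -13.09 + 14.19 = 1.1 J/K.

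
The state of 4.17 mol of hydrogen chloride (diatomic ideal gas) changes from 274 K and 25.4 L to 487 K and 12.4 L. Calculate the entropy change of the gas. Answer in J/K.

Entropy is a state function: ΔS = nC_V ln(T₂/T₁) + nR ln(V₂/V₁), with C_V = 5R/2 = 20.79 J mol⁻¹ K⁻¹ for a diatomic ideal gas.
ΔS = 4.17 × [20.79 × ln(487/274) + 8.314 × ln(12.4/25.4)] = 25 J/K.

ΔS = 25 J/K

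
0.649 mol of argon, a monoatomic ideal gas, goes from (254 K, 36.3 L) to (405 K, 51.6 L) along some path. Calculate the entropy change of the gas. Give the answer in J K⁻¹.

Entropy is a state function: ΔS = nC_V ln(T₂/T₁) + nR ln(V₂/V₁), with C_V = 3R/2 = 12.47 J mol⁻¹ K⁻¹ for a monoatomic ideal gas.
ΔS = 0.649 × [12.47 × ln(405/254) + 8.314 × ln(51.6/36.3)] = 5.67 J/K.

ΔS = 5.67 J/K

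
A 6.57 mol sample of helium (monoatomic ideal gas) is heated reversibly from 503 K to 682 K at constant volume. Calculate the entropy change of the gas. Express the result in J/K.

ΔS = 24.9 J/K

At constant volume, ΔS = nC_V ln(T₂/T₁) with C_V = 3R/2 = 12.47 J mol⁻¹ K⁻¹.
ΔS = 6.57 × 12.47 × ln(682/503) = 24.9 J/K.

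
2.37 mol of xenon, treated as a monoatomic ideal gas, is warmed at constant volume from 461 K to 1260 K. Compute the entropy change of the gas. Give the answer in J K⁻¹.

At constant volume, ΔS = nC_V ln(T₂/T₁) with C_V = 3R/2 = 12.47 J mol⁻¹ K⁻¹.
ΔS = 2.37 × 12.47 × ln(1260/461) = 29.7 J/K.

ΔS = 29.7 J/K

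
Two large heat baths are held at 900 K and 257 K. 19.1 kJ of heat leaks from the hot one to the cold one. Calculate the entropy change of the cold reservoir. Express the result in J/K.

The cold reservoir gains heat Q, so ΔS_cold = +Q/T_C = 19100/257 = 74.3 J/K.

ΔS_cold = 74.3 J/K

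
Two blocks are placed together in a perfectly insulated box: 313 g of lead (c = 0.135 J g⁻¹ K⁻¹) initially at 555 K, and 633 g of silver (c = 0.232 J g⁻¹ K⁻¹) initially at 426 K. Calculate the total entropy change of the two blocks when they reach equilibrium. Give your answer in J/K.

Energy balance: T_f = (m₁c₁T₁ + m₂c₂T₂)/(m₁c₁ + m₂c₂) = 454.82 K.
ΔS₁ = m₁c₁ ln(T_f/T₁) = 42.255 × ln(454.82/555) = -8.411 J/K.
ΔS₂ = m₂c₂ ln(T_f/T₂) = 146.856 × ln(454.82/426) = 9.615 J/K.
ΔS_total = -8.411 + 9.615 = 1.2 J/K.

ΔS_total = 1.2 J/K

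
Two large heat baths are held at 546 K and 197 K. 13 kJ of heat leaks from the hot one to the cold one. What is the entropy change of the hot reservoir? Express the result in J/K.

ΔS_hot = -23.8 J/K

The hot reservoir loses heat Q, so ΔS_hot = −Q/T_H = −13000/546 = -23.8 J/K.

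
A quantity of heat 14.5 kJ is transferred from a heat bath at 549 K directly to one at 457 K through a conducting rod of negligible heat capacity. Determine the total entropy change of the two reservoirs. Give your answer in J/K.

ΔS_total = 5.32 J/K

ΔS_hot = −Q/T_H = −14500/549 = -26.41 J/K and ΔS_cold = +Q/T_C = 14500/457 = 31.73 J/K.
ΔS_total = -26.41 + 31.73 = 5.32 J/K, positive as the second law requires.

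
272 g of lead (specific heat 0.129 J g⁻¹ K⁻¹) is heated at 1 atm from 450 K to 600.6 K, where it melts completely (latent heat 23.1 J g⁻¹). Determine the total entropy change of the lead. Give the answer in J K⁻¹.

Warming step: ΔS₁ = m c ln(T_tr/T_i) = 272 × 0.129 × ln(600.6/450) = 10.13 J/K.
Phase change: ΔS₂ = +mL/T_tr = 272 × 23.1 / 600.6 = 10.46 J/K.
ΔS_total = (10.13) + (10.46) = 20.6 J/K.

ΔS = 20.6 J/K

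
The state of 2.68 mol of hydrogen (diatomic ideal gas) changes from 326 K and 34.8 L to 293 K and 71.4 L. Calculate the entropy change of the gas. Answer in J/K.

Entropy is a state function: ΔS = nC_V ln(T₂/T₁) + nR ln(V₂/V₁), with C_V = 5R/2 = 20.79 J mol⁻¹ K⁻¹ for a diatomic ideal gas.
ΔS = 2.68 × [20.79 × ln(293/326) + 8.314 × ln(71.4/34.8)] = 10.1 J/K.

ΔS = 10.1 J/K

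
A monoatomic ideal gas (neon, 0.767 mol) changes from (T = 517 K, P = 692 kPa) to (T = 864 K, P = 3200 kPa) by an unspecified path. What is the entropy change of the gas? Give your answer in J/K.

ΔS = -1.58 J/K

ΔS = nC_p ln(T₂/T₁) − nR ln(P₂/P₁), with C_p = 5R/2 = 20.79 J mol⁻¹ K⁻¹ for a monoatomic ideal gas.
ΔS = 0.767 × [20.79 × ln(864/517) − 8.314 × ln(3200/692)] = -1.58 J/K.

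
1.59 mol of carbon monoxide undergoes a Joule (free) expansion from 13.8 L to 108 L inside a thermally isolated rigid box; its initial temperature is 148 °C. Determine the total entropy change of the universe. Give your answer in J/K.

No heat is exchanged and no work is done, so the ideal-gas temperature stays constant.
Entropy is a state function; using a reversible isothermal path, ΔS_gas = nR ln(V₂/V₁) = 1.59 × 8.314 × ln(108/13.8) = 27.2 J/K.
The insulated surroundings exchange no heat, so ΔS_surr = 0 and ΔS_universe = ΔS_gas.

ΔS_universe = 27.2 J/K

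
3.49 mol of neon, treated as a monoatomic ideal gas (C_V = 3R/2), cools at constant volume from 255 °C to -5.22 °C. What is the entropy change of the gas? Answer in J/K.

In kelvin: T₁ = 528.15 K, T₂ = 267.93 K. At constant volume, ΔS = nC_V ln(T₂/T₁) with C_V = 3R/2 = 12.47 J mol⁻¹ K⁻¹.
ΔS = 3.49 × 12.47 × ln(267.93/528.15) = -29.5 J/K.

ΔS = -29.5 J/K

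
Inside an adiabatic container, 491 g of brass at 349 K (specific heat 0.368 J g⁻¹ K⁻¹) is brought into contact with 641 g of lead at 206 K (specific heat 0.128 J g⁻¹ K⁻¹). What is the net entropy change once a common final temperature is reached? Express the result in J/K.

Energy balance: T_f = (m₁c₁T₁ + m₂c₂T₂)/(m₁c₁ + m₂c₂) = 304.34 K.
ΔS₁ = m₁c₁ ln(T_f/T₁) = 180.688 × ln(304.34/349) = -24.74 J/K.
ΔS₂ = m₂c₂ ln(T_f/T₂) = 82.048 × ln(304.34/206) = 32.02 J/K.
ΔS_total = -24.74 + 32.02 = 7.28 J/K.

ΔS_total = 7.28 J/K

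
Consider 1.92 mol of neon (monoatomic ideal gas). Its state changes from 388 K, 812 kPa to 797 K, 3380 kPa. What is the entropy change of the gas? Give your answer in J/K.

ΔS = 5.96 J/K

ΔS = nC_p ln(T₂/T₁) − nR ln(P₂/P₁), with C_p = 5R/2 = 20.79 J mol⁻¹ K⁻¹ for a monoatomic ideal gas.
ΔS = 1.92 × [20.79 × ln(797/388) − 8.314 × ln(3380/812)] = 5.96 J/K.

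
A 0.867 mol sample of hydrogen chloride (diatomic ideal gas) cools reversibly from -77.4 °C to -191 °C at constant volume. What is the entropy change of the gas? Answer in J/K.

In kelvin: T₁ = 195.75 K, T₂ = 82.15 K. At constant volume, ΔS = nC_V ln(T₂/T₁) with C_V = 5R/2 = 20.79 J mol⁻¹ K⁻¹.
ΔS = 0.867 × 20.79 × ln(82.15/195.75) = -15.6 J/K.

ΔS = -15.6 J/K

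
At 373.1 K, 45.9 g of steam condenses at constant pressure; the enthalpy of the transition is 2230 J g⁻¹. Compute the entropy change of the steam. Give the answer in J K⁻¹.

Heat released by the substance: Q = −mL = −45.9 × 2230 = −102357 J.
At constant T, ΔS = Q_rev/T = −102357 / 373.1 = -274 J/K.

ΔS = -274 J/K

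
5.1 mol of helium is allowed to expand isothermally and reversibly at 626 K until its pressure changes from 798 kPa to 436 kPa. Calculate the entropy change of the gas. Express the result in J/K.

ΔS_gas = 25.6 J/K

For an isothermal ideal gas ΔS_gas = nR ln(P₁/P₂) = 5.1 × 8.314 × ln(798/436) = 25.6 J/K.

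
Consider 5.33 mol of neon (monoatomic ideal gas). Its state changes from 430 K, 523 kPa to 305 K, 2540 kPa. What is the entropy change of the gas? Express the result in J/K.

ΔS = nC_p ln(T₂/T₁) − nR ln(P₂/P₁), with C_p = 5R/2 = 20.79 J mol⁻¹ K⁻¹ for a monoatomic ideal gas.
ΔS = 5.33 × [20.79 × ln(305/430) − 8.314 × ln(2540/523)] = -108 J/K.

ΔS = -108 J/K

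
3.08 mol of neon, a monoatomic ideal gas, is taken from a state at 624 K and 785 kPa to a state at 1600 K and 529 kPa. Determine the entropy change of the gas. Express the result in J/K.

ΔS = 70.4 J/K

ΔS = nC_p ln(T₂/T₁) − nR ln(P₂/P₁), with C_p = 5R/2 = 20.79 J mol⁻¹ K⁻¹ for a monoatomic ideal gas.
ΔS = 3.08 × [20.79 × ln(1600/624) − 8.314 × ln(529/785)] = 70.4 J/K.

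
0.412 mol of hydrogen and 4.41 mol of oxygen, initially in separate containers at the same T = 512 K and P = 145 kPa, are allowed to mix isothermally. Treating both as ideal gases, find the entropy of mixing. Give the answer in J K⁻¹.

ΔS_mix = 11.7 J/K

Mole fractions: x_A = 0.412/4.82 = 0.0854, x_B = 0.915.
ΔS_mix = −R(n_A ln x_A + n_B ln x_B) = −8.314 × (0.412 ln 0.0854 + 4.41 ln 0.915) = 11.7 J/K.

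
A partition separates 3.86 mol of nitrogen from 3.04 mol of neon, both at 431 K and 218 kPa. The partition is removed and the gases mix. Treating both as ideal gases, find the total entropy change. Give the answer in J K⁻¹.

Mole fractions: x_A = 3.86/6.9 = 0.559, x_B = 0.441.
ΔS_mix = −R(n_A ln x_A + n_B ln x_B) = −8.314 × (3.86 ln 0.559 + 3.04 ln 0.441) = 39.4 J/K.

ΔS_mix = 39.4 J/K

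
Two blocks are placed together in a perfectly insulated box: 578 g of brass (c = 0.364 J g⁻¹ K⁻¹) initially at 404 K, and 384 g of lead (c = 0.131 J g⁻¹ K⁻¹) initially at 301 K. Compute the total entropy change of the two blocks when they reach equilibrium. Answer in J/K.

ΔS_total = 1.65 J/K

Energy balance: T_f = (m₁c₁T₁ + m₂c₂T₂)/(m₁c₁ + m₂c₂) = 384.13 K.
ΔS₁ = m₁c₁ ln(T_f/T₁) = 210.392 × ln(384.13/404) = -10.614 J/K.
ΔS₂ = m₂c₂ ln(T_f/T₂) = 50.304 × ln(384.13/301) = 12.267 J/K.
ΔS_total = -10.614 + 12.267 = 1.65 J/K.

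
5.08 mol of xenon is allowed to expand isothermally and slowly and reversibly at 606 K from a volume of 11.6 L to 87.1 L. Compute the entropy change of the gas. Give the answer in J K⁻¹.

ΔS_gas = 85.1 J/K

For an isothermal ideal gas ΔS_gas = nR ln(V₂/V₁) = 5.08 × 8.314 × ln(87.1/11.6) = 85.1 J/K.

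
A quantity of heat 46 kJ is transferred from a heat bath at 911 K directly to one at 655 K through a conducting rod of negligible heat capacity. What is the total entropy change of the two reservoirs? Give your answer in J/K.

ΔS_total = 19.7 J/K

ΔS_hot = −Q/T_H = −46000/911 = -50.49 J/K and ΔS_cold = +Q/T_C = 46000/655 = 70.23 J/K.
ΔS_total = -50.49 + 70.23 = 19.7 J/K, positive as the second law requires.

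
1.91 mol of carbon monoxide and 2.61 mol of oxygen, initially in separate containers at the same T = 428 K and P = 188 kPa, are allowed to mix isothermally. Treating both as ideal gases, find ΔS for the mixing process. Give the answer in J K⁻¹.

ΔS_mix = 25.6 J/K

Mole fractions: x_A = 1.91/4.52 = 0.423, x_B = 0.577.
ΔS_mix = −R(n_A ln x_A + n_B ln x_B) = −8.314 × (1.91 ln 0.423 + 2.61 ln 0.577) = 25.6 J/K.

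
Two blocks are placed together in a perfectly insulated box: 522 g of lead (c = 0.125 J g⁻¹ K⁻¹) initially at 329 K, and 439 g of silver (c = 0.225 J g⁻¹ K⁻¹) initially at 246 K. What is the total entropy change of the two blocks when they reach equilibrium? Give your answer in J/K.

ΔS_total = 1.69 J/K

Energy balance: T_f = (m₁c₁T₁ + m₂c₂T₂)/(m₁c₁ + m₂c₂) = 279.02 K.
ΔS₁ = m₁c₁ ln(T_f/T₁) = 65.25 × ln(279.02/329) = -10.75 J/K.
ΔS₂ = m₂c₂ ln(T_f/T₂) = 98.775 × ln(279.02/246) = 12.44 J/K.
ΔS_total = -10.75 + 12.44 = 1.69 J/K.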